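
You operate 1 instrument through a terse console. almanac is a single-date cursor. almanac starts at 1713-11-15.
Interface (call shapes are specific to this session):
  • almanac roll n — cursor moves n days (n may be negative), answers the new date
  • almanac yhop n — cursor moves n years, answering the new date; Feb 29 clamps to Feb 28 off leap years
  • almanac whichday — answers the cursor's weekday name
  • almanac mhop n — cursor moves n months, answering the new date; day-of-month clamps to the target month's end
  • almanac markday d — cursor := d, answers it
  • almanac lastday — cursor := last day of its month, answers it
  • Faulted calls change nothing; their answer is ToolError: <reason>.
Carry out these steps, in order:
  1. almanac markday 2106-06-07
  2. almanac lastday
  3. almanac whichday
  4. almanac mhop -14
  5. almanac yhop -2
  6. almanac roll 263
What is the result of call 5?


Answer: 2103-04-30

Derivation:
-> almanac markday(d→2106-06-07)
<- 2106-06-07
-> almanac lastday()
<- 2106-06-30
-> almanac whichday()
<- Wednesday
-> almanac mhop(n→-14)
<- 2105-04-30
-> almanac yhop(n→-2)
<- 2103-04-30
-> almanac roll(n→263)
<- 2104-01-18


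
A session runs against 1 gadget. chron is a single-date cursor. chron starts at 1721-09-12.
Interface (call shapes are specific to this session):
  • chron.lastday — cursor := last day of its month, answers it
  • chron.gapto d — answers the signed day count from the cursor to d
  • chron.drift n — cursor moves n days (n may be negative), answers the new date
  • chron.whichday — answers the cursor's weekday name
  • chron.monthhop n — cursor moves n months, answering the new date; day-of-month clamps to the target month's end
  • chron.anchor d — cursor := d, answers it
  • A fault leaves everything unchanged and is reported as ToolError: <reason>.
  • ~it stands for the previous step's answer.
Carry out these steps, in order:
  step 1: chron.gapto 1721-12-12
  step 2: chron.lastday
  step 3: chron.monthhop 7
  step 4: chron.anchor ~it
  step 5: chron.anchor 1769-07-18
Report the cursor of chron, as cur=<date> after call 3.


Answer: cur=1722-04-30

Derivation:
% 1. chron.gapto(d=1721-12-12) ~> 91
% 2. chron.lastday() ~> 1721-09-30
% 3. chron.monthhop(n=7) ~> 1722-04-30
% 4. chron.anchor(d=~it) ~> 1722-04-30
% 5. chron.anchor(d=1769-07-18) ~> 1769-07-18


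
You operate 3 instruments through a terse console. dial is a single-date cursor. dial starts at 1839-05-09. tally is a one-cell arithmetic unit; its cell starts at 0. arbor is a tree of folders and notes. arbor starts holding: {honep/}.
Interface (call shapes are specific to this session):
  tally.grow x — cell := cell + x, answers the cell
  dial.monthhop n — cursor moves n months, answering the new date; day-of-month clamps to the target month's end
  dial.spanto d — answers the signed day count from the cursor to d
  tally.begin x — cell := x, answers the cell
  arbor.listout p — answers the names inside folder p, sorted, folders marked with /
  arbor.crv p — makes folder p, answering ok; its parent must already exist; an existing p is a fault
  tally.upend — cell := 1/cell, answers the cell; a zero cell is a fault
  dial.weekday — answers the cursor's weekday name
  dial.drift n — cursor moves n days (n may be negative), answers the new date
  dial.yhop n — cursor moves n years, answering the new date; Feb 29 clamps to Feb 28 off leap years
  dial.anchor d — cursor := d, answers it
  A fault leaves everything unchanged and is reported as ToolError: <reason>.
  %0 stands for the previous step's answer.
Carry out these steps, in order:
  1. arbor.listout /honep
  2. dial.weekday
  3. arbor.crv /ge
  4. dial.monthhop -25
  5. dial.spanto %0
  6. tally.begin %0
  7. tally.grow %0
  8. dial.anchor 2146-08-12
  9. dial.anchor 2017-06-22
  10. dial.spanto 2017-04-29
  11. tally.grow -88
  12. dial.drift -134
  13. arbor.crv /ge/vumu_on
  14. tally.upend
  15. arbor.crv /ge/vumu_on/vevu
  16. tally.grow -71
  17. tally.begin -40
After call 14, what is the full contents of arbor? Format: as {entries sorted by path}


Answer: {ge/, ge/vumu_on/, honep/}

Derivation:
;; 1. listout(p='/honep') => []
;; 2. weekday() => Thursday
;; 3. crv(p='/ge') => ok
;; 4. monthhop(n='-25') => 1837-04-09
;; 5. spanto(d='%0') => 0
;; 6. begin(x='%0') => 0
;; 7. grow(x='%0') => 0
;; 8. anchor(d='2146-08-12') => 2146-08-12
;; 9. anchor(d='2017-06-22') => 2017-06-22
;; 10. spanto(d='2017-04-29') => -54
;; 11. grow(x='-88') => -88
;; 12. drift(n='-134') => 2017-02-08
;; 13. crv(p='/ge/vumu_on') => ok
;; 14. upend() => -1/88
;; 15. crv(p='/ge/vumu_on/vevu') => ok
;; 16. grow(x='-71') => -6249/88
;; 17. begin(x='-40') => -40


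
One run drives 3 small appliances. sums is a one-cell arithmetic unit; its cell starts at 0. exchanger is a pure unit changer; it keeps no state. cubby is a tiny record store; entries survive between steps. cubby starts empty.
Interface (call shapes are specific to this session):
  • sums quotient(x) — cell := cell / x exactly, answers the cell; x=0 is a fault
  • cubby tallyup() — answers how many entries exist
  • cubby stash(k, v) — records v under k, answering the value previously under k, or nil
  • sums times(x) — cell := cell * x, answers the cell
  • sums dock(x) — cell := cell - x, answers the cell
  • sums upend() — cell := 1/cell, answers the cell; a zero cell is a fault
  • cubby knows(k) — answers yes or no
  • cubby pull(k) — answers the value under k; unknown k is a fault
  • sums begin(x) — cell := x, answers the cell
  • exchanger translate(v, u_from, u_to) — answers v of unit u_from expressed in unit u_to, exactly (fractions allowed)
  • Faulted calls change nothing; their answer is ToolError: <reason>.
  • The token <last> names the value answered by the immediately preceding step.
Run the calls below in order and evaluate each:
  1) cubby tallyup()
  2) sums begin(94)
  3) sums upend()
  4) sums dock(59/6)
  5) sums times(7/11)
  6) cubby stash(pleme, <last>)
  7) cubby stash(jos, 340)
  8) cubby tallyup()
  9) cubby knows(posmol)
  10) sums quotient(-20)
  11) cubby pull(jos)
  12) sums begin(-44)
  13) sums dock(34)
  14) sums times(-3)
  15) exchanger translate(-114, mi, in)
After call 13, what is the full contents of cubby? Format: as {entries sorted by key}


Answer: {jos=340, pleme=-9695/1551}

Derivation:
>>> cubby tallyup
  0
>>> sums begin x='94'
  94
>>> sums upend
  1/94
>>> sums dock x='59/6'
  -1385/141
>>> sums times x='7/11'
  -9695/1551
>>> cubby stash k='pleme' v='<last>'
  nil
>>> cubby stash k='jos' v='340'
  nil
>>> cubby tallyup
  2
>>> cubby knows k='posmol'
  no
>>> sums quotient x='-20'
  1939/6204
>>> cubby pull k='jos'
  340
>>> sums begin x='-44'
  -44
>>> sums dock x='34'
  -78
>>> sums times x='-3'
  234
>>> exchanger translate v='-114' u_from='mi' u_to='in'
  -7223040


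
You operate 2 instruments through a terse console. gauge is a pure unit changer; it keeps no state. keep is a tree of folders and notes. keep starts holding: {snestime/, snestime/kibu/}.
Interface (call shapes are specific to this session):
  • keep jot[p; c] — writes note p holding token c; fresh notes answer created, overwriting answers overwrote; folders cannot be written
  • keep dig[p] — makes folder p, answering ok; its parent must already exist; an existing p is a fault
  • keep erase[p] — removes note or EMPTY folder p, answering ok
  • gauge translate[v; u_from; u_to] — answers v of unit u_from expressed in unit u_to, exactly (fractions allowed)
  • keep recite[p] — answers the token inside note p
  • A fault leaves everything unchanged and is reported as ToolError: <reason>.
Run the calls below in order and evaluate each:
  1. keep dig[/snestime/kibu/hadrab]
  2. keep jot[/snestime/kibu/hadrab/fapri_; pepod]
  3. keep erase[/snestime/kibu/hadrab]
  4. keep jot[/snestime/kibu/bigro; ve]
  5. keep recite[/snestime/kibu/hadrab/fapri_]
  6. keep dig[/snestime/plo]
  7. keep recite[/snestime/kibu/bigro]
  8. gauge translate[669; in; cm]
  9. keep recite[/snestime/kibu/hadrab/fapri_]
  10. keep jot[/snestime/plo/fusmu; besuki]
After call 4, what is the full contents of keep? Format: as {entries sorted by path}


% keep dig(p='/snestime/kibu/hadrab') -> ok
% keep jot(p='/snestime/kibu/hadrab/fapri_', c='pepod') -> created
% keep erase(p='/snestime/kibu/hadrab') -> ToolError: not empty
% keep jot(p='/snestime/kibu/bigro', c='ve') -> created
% keep recite(p='/snestime/kibu/hadrab/fapri_') -> pepod
% keep dig(p='/snestime/plo') -> ok
% keep recite(p='/snestime/kibu/bigro') -> ve
% gauge translate(v='669', u_from='in', u_to='cm') -> 84963/50
% keep recite(p='/snestime/kibu/hadrab/fapri_') -> pepod
% keep jot(p='/snestime/plo/fusmu', c='besuki') -> created

Answer: {snestime/, snestime/kibu/, snestime/kibu/bigro=ve, snestime/kibu/hadrab/, snestime/kibu/hadrab/fapri_=pepod}


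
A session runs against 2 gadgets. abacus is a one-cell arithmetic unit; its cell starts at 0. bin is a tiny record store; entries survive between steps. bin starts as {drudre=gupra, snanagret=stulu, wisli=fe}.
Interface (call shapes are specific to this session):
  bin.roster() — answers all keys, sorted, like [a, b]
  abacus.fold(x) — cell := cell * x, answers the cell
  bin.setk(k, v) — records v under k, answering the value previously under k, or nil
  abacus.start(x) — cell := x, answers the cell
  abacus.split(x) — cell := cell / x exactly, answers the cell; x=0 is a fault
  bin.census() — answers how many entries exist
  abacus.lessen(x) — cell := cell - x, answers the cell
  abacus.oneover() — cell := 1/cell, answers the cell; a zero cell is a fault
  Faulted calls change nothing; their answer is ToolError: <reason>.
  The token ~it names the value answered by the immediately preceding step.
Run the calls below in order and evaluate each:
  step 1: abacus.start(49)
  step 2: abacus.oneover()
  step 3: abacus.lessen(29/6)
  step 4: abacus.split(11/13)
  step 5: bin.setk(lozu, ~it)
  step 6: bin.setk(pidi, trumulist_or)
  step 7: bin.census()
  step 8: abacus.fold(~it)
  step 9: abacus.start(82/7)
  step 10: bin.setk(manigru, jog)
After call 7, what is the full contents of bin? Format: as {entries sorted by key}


Answer: {drudre=gupra, lozu=-18395/3234, pidi=trumulist_or, snanagret=stulu, wisli=fe}

Derivation:
;; abacus.start(x→49) -> 49
;; abacus.oneover() -> 1/49
;; abacus.lessen(x→29/6) -> -1415/294
;; abacus.split(x→11/13) -> -18395/3234
;; bin.setk(k→lozu, v→~it) -> nil
;; bin.setk(k→pidi, v→trumulist_or) -> nil
;; bin.census() -> 5
;; abacus.fold(x→~it) -> -91975/3234
;; abacus.start(x→82/7) -> 82/7
;; bin.setk(k→manigru, v→jog) -> nil


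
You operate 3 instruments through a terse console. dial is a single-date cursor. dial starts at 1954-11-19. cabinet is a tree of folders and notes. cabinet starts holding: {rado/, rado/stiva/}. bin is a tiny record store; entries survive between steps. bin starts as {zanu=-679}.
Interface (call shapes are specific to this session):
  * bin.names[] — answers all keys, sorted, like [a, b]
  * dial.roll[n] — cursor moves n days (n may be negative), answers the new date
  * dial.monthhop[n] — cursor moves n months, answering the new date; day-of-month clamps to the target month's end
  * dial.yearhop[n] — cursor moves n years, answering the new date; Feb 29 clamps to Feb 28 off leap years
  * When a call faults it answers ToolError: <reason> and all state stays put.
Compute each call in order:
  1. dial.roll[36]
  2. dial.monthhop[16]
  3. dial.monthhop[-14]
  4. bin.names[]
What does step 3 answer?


% 1. dial.roll(n: 36) : 1954-12-25
% 2. dial.monthhop(n: 16) : 1956-04-25
% 3. dial.monthhop(n: -14) : 1955-02-25
% 4. bin.names() : [zanu]

Answer: 1955-02-25


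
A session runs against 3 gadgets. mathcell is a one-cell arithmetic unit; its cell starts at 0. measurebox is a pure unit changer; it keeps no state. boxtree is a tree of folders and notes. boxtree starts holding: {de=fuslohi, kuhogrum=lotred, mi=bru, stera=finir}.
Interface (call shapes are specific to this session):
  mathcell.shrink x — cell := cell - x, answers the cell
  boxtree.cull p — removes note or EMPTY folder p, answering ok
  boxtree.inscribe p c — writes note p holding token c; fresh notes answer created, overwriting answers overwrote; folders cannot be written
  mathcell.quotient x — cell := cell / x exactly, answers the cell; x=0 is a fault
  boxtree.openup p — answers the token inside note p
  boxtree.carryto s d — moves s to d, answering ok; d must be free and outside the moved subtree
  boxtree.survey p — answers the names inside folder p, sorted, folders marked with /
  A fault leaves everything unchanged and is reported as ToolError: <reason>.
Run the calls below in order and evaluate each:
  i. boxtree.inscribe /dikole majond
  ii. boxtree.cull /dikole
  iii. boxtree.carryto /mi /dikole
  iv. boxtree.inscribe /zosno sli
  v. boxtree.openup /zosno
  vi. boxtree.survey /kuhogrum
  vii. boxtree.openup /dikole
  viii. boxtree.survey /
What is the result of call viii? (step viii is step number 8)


Answer: [de, dikole, kuhogrum, stera, zosno]

Derivation:
Calling inscribe with p→/dikole, c→majond, giving created.
Then cull with p→/dikole, and observe ok.
Invoking carryto with s→/mi, d→/dikole, — result: ok.
Now I run inscribe with p→/zosno, c→sli, — result: created.
Next I call openup with p→/zosno, and observe sli.
Invoking survey with p→/kuhogrum, and see ToolError: not a directory.
Invoking openup with p→/dikole, → bru.
Next I call survey with p→/, and observe [de, dikole, kuhogrum, stera, zosno].


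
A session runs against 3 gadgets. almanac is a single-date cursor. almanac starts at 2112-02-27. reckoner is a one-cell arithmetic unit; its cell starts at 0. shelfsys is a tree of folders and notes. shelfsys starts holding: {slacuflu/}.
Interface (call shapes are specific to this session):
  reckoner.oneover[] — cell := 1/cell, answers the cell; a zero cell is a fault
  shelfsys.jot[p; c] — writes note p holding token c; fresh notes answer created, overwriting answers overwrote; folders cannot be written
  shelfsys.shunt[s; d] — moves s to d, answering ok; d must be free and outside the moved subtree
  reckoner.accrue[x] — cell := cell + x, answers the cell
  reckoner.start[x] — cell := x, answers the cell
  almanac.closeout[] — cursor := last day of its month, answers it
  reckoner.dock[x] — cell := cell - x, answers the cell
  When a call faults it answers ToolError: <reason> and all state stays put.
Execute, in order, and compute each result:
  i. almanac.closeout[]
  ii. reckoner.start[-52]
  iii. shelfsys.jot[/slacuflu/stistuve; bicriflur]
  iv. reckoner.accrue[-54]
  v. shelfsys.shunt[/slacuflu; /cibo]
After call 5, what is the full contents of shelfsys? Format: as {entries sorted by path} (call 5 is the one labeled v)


Answer: {cibo/, cibo/stistuve=bicriflur}

Derivation:
Step: almanac.closeout[]
Result: 2112-02-29
Step: reckoner.start[x='-52']
Result: -52
Step: shelfsys.jot[p='/slacuflu/stistuve'; c='bicriflur']
Result: created
Step: reckoner.accrue[x='-54']
Result: -106
Step: shelfsys.shunt[s='/slacuflu'; d='/cibo']
Result: ok


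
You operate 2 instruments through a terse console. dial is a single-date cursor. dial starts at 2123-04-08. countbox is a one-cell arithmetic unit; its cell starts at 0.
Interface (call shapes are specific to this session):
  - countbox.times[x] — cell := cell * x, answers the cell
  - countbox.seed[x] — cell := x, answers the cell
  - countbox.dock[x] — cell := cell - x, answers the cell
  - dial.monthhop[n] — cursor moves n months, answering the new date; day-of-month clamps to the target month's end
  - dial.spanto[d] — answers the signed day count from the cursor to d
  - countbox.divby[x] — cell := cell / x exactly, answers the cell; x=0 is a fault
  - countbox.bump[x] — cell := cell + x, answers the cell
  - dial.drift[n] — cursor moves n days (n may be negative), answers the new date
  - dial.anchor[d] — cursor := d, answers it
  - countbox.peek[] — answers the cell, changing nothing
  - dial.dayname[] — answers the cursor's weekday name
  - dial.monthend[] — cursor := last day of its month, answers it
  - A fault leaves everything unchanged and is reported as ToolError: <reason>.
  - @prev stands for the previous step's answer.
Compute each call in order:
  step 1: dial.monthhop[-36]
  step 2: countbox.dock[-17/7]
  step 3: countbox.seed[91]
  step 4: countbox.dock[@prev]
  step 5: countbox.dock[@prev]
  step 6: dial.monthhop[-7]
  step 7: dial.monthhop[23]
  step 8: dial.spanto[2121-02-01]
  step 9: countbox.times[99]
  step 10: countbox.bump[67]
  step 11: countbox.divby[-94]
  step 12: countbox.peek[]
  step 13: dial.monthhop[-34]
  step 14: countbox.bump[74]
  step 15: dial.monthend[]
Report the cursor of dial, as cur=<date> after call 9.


[in] monthhop n='-36'
  2120-04-08
[in] dock x='-17/7'
  17/7
[in] seed x='91'
  91
[in] dock x='@prev'
  0
[in] dock x='@prev'
  0
[in] monthhop n='-7'
  2119-09-08
[in] monthhop n='23'
  2121-08-08
[in] spanto d='2121-02-01'
  -188
[in] times x='99'
  0
[in] bump x='67'
  67
[in] divby x='-94'
  -67/94
[in] peek
  -67/94
[in] monthhop n='-34'
  2118-10-08
[in] bump x='74'
  6889/94
[in] monthend
  2118-10-31

Answer: cur=2121-08-08


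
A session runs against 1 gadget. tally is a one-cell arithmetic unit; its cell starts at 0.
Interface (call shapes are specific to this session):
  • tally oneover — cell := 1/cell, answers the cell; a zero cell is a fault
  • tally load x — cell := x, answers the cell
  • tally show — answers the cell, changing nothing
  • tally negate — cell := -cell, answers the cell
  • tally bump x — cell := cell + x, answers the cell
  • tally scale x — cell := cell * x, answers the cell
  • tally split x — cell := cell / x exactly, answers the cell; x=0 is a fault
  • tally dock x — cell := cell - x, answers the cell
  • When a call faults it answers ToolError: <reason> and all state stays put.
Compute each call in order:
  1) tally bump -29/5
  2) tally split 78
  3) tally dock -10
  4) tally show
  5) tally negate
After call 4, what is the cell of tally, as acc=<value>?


Answer: acc=3871/390

Derivation:
# 1. tally bump(-29/5) : -29/5
# 2. tally split(78) : -29/390
# 3. tally dock(-10) : 3871/390
# 4. tally show() : 3871/390
# 5. tally negate() : -3871/390


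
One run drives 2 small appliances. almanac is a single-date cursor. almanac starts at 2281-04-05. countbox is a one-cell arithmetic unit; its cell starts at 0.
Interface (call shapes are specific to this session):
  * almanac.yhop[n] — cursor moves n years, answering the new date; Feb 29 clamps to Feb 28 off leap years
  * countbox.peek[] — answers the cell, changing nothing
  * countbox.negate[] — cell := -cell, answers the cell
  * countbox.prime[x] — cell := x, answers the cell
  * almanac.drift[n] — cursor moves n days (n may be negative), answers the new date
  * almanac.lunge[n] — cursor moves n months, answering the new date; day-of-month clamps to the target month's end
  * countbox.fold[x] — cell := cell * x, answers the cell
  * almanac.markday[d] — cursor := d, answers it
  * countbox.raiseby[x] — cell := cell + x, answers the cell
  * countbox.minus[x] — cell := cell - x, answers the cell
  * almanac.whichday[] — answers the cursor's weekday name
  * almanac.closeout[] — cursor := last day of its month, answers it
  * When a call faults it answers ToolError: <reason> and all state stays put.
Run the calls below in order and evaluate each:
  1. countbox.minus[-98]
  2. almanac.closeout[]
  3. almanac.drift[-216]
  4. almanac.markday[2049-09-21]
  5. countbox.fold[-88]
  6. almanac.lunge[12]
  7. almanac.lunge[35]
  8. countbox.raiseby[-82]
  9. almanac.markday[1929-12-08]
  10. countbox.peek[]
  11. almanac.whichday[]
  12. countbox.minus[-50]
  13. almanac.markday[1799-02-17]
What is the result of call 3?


Answer: 2280-09-26

Derivation:
>>> countbox.minus x='-98'
= 98
>>> almanac.closeout
= 2281-04-30
>>> almanac.drift n='-216'
= 2280-09-26
>>> almanac.markday d='2049-09-21'
= 2049-09-21
>>> countbox.fold x='-88'
= -8624
>>> almanac.lunge n='12'
= 2050-09-21
>>> almanac.lunge n='35'
= 2053-08-21
>>> countbox.raiseby x='-82'
= -8706
>>> almanac.markday d='1929-12-08'
= 1929-12-08
>>> countbox.peek
= -8706
>>> almanac.whichday
= Sunday
>>> countbox.minus x='-50'
= -8656
>>> almanac.markday d='1799-02-17'
= 1799-02-17


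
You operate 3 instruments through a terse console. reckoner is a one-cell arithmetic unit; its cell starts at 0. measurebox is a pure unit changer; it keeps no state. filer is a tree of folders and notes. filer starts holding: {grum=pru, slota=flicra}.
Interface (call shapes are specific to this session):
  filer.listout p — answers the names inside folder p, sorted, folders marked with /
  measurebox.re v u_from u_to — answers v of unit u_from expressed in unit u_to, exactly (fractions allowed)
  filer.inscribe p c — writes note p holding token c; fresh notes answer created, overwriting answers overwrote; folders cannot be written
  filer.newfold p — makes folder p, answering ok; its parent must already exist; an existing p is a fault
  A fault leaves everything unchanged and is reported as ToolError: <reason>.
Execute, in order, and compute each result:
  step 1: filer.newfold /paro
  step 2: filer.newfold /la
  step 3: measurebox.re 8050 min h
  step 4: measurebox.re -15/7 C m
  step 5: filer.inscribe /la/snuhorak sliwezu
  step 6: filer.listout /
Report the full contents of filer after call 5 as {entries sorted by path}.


Answer: {grum=pru, la/, la/snuhorak=sliwezu, paro/, slota=flicra}

Derivation:
CALL filer.newfold[p='/paro']
RET  ok
CALL filer.newfold[p='/la']
RET  ok
CALL measurebox.re[v='8050'; u_from='min'; u_to='h']
RET  805/6
CALL measurebox.re[v='-15/7'; u_from='C'; u_to='m']
RET  ToolError: incompatible units
CALL filer.inscribe[p='/la/snuhorak'; c='sliwezu']
RET  created
CALL filer.listout[p='/']
RET  [grum, la/, paro/, slota]


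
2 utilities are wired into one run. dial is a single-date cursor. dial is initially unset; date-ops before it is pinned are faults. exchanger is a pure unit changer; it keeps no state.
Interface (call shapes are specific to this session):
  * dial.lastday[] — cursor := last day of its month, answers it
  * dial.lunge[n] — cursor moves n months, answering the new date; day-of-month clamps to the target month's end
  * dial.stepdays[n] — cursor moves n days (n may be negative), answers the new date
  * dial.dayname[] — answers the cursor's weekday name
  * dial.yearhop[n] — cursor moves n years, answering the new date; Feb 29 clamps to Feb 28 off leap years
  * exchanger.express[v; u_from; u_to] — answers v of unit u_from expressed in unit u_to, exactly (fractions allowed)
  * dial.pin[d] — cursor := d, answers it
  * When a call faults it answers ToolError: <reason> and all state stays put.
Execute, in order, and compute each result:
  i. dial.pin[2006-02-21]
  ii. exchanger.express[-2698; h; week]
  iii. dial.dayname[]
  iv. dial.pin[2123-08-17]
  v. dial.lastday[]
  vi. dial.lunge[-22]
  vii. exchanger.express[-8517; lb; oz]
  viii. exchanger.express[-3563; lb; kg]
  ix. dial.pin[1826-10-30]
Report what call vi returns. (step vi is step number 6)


Answer: 2121-10-31

Derivation:
Step: dial.pin[d→2006-02-21]
Result: 2006-02-21
Step: exchanger.express[v→-2698; u_from→h; u_to→week]
Result: -1349/84
Step: dial.dayname[]
Result: Tuesday
Step: dial.pin[d→2123-08-17]
Result: 2123-08-17
Step: dial.lastday[]
Result: 2123-08-31
Step: dial.lunge[n→-22]
Result: 2121-10-31
Step: exchanger.express[v→-8517; u_from→lb; u_to→oz]
Result: -136272
Step: exchanger.express[v→-3563; u_from→lb; u_to→kg]
Result: -161614961431/100000000
Step: dial.pin[d→1826-10-30]
Result: 1826-10-30


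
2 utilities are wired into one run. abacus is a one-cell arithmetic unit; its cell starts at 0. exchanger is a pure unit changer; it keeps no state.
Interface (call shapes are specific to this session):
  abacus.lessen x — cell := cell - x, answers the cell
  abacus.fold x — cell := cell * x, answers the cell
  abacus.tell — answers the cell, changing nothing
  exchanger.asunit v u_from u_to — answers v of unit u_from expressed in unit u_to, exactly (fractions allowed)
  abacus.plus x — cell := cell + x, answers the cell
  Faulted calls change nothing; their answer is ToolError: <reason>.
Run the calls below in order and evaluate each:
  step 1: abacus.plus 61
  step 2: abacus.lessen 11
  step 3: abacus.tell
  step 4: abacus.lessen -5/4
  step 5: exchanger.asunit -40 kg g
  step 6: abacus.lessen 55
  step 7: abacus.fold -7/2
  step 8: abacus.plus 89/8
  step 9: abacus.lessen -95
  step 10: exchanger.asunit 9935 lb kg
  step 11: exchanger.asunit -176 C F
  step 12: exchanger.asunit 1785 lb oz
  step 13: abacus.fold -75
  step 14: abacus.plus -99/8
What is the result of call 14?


$ plus 61
[out] 61
$ lessen 11
[out] 50
$ tell
[out] 50
$ lessen -5/4
[out] 205/4
$ asunit -40 kg g
[out] -40000
$ lessen 55
[out] -15/4
$ fold -7/2
[out] 105/8
$ plus 89/8
[out] 97/4
$ lessen -95
[out] 477/4
$ asunit 9935 lb kg
[out] 90128803919/20000000
$ asunit -176 C F
[out] -1424/5
$ asunit 1785 lb oz
[out] 28560
$ fold -75
[out] -35775/4
$ plus -99/8
[out] -71649/8

Answer: -71649/8


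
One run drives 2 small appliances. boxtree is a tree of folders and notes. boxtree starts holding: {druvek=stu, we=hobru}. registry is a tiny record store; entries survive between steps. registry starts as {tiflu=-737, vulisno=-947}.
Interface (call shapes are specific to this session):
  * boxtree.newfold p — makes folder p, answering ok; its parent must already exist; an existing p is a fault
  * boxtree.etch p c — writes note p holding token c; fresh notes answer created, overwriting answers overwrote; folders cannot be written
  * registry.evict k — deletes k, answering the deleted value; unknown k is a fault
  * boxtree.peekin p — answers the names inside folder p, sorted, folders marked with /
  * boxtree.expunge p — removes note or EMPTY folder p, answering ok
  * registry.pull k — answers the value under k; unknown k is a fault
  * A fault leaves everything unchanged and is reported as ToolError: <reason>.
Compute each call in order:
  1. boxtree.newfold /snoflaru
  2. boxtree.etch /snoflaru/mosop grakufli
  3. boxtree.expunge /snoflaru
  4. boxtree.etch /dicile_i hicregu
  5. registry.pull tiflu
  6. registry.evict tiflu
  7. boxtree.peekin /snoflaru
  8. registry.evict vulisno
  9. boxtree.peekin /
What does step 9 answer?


I use newfold on p→/snoflaru, and observe ok.
I run etch on p→/snoflaru/mosop, c→grakufli, which returns created.
Using expunge on p→/snoflaru: ToolError: not empty.
I try etch on p→/dicile_i, c→hicregu, — result: created.
Then pull on k→tiflu, and see -737.
I call evict on k→tiflu: -737.
Then peekin on p→/snoflaru, and see [mosop].
I call evict on k→vulisno, yielding -947.
Calling peekin on p→/, and observe [dicile_i, druvek, snoflaru/, we].

Answer: [dicile_i, druvek, snoflaru/, we]


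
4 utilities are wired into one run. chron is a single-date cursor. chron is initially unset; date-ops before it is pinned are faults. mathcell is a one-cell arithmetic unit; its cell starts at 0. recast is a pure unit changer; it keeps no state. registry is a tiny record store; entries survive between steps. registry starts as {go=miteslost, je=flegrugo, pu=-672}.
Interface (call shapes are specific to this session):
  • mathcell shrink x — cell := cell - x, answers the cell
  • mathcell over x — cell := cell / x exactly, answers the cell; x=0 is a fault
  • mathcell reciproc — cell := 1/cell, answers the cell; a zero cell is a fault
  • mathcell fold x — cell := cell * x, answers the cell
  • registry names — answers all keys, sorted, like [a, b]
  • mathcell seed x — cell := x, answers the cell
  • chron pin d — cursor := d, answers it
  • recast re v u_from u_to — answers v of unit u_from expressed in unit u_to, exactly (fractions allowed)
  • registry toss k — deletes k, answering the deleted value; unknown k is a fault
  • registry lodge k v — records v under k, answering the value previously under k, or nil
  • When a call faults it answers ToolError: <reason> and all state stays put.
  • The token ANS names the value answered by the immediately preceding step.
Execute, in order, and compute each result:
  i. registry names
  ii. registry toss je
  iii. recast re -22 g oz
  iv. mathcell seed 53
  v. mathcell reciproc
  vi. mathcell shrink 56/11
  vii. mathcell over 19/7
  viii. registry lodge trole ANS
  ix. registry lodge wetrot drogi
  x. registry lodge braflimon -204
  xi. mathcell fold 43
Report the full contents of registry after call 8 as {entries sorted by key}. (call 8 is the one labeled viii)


! 1. registry names() -> [go, je, pu]
! 2. registry toss(k→je) -> flegrugo
! 3. recast re(v→-22, u_from→g, u_to→oz) -> -3200000/4123567
! 4. mathcell seed(x→53) -> 53
! 5. mathcell reciproc() -> 1/53
! 6. mathcell shrink(x→56/11) -> -2957/583
! 7. mathcell over(x→19/7) -> -20699/11077
! 8. registry lodge(k→trole, v→ANS) -> nil
! 9. registry lodge(k→wetrot, v→drogi) -> nil
! 10. registry lodge(k→braflimon, v→-204) -> nil
! 11. mathcell fold(x→43) -> -890057/11077

Answer: {go=miteslost, pu=-672, trole=-20699/11077}


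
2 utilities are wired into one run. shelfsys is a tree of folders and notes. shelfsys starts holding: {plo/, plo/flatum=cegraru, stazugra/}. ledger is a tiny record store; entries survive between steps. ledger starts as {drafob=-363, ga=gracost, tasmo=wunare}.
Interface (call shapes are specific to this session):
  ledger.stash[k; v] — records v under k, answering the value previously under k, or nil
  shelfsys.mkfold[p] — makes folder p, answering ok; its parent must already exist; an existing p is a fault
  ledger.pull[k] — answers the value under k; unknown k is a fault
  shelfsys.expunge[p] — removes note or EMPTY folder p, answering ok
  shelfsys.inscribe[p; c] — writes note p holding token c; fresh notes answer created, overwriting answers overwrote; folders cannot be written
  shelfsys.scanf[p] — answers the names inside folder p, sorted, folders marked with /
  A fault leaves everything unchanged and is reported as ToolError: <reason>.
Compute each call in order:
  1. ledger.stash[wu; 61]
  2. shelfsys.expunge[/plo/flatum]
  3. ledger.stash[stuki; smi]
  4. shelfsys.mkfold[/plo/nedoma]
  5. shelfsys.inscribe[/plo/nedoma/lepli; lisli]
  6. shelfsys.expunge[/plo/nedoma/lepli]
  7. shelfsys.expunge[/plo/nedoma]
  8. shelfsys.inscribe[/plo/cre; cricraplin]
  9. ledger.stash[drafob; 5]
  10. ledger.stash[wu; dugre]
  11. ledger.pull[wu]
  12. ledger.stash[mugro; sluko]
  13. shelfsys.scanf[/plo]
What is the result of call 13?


·→ stash(k='wu', v='61')
·← nil
·→ expunge(p='/plo/flatum')
·← ok
·→ stash(k='stuki', v='smi')
·← nil
·→ mkfold(p='/plo/nedoma')
·← ok
·→ inscribe(p='/plo/nedoma/lepli', c='lisli')
·← created
·→ expunge(p='/plo/nedoma/lepli')
·← ok
·→ expunge(p='/plo/nedoma')
·← ok
·→ inscribe(p='/plo/cre', c='cricraplin')
·← created
·→ stash(k='drafob', v='5')
·← -363
·→ stash(k='wu', v='dugre')
·← 61
·→ pull(k='wu')
·← dugre
·→ stash(k='mugro', v='sluko')
·← nil
·→ scanf(p='/plo')
·← [cre]

Answer: [cre]


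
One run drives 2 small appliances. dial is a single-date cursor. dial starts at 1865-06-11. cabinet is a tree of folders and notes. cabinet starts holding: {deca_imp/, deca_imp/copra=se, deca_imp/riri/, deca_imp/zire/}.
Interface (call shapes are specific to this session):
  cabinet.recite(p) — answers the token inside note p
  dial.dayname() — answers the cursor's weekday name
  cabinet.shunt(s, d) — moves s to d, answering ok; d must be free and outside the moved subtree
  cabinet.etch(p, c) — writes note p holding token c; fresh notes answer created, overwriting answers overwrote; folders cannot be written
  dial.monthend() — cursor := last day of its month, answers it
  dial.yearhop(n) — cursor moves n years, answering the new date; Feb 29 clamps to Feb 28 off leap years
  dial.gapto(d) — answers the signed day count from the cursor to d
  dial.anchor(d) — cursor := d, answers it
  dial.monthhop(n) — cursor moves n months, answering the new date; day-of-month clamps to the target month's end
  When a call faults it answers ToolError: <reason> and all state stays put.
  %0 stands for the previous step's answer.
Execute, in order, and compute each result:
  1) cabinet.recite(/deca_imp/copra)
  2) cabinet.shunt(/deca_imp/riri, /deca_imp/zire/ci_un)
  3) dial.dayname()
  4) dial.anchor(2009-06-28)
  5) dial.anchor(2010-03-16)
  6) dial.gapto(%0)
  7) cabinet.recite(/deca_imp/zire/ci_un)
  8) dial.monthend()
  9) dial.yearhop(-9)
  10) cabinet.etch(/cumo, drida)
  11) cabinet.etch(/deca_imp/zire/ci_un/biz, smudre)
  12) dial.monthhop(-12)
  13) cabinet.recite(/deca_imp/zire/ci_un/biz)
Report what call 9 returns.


Next I call cabinet.recite on /deca_imp/copra, which returns se.
Now I run cabinet.shunt on /deca_imp/riri, /deca_imp/zire/ci_un, — result: ok.
I use dial.dayname, yielding Sunday.
I call dial.anchor on 2009-06-28, and get 2009-06-28.
Calling dial.anchor on 2010-03-16, which returns 2010-03-16.
I use dial.gapto on %0, which returns 0.
Next I call cabinet.recite on /deca_imp/zire/ci_un, and get ToolError: is a directory.
Next I call dial.monthend(), giving 2010-03-31.
I run dial.yearhop on -9: 2001-03-31.
I use cabinet.etch on /cumo, drida, — result: created.
I run cabinet.etch on /deca_imp/zire/ci_un/biz, smudre, — result: created.
I try dial.monthhop on -12, — result: 2000-03-31.
Now I run cabinet.recite on /deca_imp/zire/ci_un/biz, → smudre.

Answer: 2001-03-31


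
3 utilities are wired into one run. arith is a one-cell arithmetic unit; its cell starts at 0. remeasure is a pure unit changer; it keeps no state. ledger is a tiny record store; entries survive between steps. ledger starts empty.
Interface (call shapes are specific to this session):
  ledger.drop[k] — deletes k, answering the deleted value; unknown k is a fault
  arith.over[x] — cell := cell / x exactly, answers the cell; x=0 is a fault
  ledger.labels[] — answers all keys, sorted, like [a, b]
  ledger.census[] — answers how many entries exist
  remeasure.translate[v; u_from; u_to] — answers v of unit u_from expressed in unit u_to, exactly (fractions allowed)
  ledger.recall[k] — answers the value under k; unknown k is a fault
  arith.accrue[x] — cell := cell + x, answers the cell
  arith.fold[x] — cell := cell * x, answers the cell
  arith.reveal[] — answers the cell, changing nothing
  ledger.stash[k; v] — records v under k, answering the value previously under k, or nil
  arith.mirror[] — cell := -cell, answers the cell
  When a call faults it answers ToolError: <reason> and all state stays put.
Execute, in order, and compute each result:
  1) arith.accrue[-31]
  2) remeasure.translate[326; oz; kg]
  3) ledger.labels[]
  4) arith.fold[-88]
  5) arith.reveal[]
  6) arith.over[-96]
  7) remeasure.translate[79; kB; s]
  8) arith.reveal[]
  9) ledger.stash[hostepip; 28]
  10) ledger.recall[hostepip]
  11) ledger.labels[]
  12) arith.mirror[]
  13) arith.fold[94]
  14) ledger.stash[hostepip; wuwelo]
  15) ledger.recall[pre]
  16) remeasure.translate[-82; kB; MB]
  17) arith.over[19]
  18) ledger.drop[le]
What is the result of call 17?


Next I call arith.accrue on x→-31, and see -31.
I call remeasure.translate on v→326, u_from→oz, u_to→kg, yielding 7393555631/800000000.
I invoke ledger.labels(), and see [].
Then arith.fold on x→-88, and get 2728.
Next I call arith.reveal(), yielding 2728.
Invoking arith.over on x→-96, and observe -341/12.
I try remeasure.translate on v→79, u_from→kB, u_to→s, giving ToolError: incompatible units.
Now I run arith.reveal, and see -341/12.
Calling ledger.stash on k→hostepip, v→28, and see nil.
I call ledger.recall on k→hostepip, and see 28.
I run ledger.labels(), yielding [hostepip].
I try arith.mirror(), giving 341/12.
I try arith.fold on x→94, which returns 16027/6.
Then ledger.stash on k→hostepip, v→wuwelo, and observe 28.
I use ledger.recall on k→pre, and see ToolError: no such key pre.
Now I run remeasure.translate on v→-82, u_from→kB, u_to→MB, — result: -41/500.
Calling arith.over on x→19, and observe 16027/114.
I use ledger.drop on k→le, which returns ToolError: no such key le.

Answer: 16027/114


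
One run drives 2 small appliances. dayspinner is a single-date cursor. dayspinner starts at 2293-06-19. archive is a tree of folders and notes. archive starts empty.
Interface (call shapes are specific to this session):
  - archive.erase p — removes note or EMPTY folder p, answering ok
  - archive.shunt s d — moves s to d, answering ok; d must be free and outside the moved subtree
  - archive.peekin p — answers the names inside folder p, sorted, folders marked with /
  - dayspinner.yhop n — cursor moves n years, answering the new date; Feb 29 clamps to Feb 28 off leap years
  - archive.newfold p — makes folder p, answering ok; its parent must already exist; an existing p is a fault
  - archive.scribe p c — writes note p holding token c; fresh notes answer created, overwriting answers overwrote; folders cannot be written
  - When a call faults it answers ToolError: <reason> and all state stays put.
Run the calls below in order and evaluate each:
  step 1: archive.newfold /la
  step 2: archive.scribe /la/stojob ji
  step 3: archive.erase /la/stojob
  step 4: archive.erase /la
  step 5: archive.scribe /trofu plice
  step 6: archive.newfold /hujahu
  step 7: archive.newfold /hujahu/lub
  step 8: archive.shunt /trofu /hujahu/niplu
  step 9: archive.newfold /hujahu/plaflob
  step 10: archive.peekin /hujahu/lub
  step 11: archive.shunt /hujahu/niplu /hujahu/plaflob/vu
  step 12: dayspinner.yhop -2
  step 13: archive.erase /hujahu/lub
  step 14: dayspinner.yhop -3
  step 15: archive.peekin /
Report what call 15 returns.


% archive.newfold p=/la
= ok
% archive.scribe p=/la/stojob c=ji
= created
% archive.erase p=/la/stojob
= ok
% archive.erase p=/la
= ok
% archive.scribe p=/trofu c=plice
= created
% archive.newfold p=/hujahu
= ok
% archive.newfold p=/hujahu/lub
= ok
% archive.shunt s=/trofu d=/hujahu/niplu
= ok
% archive.newfold p=/hujahu/plaflob
= ok
% archive.peekin p=/hujahu/lub
= []
% archive.shunt s=/hujahu/niplu d=/hujahu/plaflob/vu
= ok
% dayspinner.yhop n=-2
= 2291-06-19
% archive.erase p=/hujahu/lub
= ok
% dayspinner.yhop n=-3
= 2288-06-19
% archive.peekin p=/
= [hujahu/]

Answer: [hujahu/]


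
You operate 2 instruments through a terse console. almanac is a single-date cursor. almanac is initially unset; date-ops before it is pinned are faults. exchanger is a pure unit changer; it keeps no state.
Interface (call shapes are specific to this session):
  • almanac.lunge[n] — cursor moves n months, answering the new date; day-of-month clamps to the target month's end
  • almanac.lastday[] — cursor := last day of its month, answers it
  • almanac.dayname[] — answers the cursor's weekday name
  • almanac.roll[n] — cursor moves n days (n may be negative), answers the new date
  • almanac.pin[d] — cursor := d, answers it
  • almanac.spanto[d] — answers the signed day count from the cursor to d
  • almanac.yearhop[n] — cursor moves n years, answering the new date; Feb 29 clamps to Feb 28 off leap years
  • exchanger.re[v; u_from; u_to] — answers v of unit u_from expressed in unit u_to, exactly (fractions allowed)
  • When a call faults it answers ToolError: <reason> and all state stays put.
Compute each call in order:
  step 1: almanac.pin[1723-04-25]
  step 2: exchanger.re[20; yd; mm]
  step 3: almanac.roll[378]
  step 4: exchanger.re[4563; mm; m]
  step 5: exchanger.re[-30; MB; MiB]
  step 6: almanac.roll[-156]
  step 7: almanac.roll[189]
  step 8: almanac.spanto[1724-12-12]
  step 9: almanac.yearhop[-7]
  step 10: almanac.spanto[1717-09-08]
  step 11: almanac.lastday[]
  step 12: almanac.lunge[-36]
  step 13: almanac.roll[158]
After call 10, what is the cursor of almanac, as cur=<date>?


Answer: cur=1717-06-09

Derivation:
I use almanac.pin using d='1723-04-25', and see 1723-04-25.
Invoking exchanger.re using v='20', u_from='yd', u_to='mm': 18288.
Invoking almanac.roll using n='378', → 1724-05-07.
Now I run exchanger.re using v='4563', u_from='mm', u_to='m', and see 4563/1000.
Invoking exchanger.re using v='-30', u_from='MB', u_to='MiB', which returns -234375/8192.
Now I run almanac.roll using n='-156', giving 1723-12-03.
I run almanac.roll using n='189', → 1724-06-09.
Next I call almanac.spanto using d='1724-12-12', and see 186.
I run almanac.yearhop using n='-7': 1717-06-09.
I call almanac.spanto using d='1717-09-08', and get 91.
I try almanac.lastday(), and see 1717-06-30.
I invoke almanac.lunge using n='-36', giving 1714-06-30.
Invoking almanac.roll using n='158', — result: 1714-12-05.
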